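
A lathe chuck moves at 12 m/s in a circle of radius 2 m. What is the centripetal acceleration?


Given: v = 12 m/s, r = 2 m
Using a_c = v^2 / r
a_c = 12^2 / 2
a_c = 144 / 2
a_c = 72 m/s^2

72 m/s^2


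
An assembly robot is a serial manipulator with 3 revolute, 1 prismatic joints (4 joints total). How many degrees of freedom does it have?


Given: serial robot with 3 revolute, 1 prismatic joints
DOF contribution per joint type: revolute=1, prismatic=1, spherical=3, fixed=0
DOF = 3*1 + 1*1
DOF = 4

4


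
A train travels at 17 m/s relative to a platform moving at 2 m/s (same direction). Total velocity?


Given: object velocity = 17 m/s, platform velocity = 2 m/s (same direction)
Using classical velocity addition: v_total = v_object + v_platform
v_total = 17 + 2
v_total = 19 m/s

19 m/s


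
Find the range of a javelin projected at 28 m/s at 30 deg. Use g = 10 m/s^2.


Given: v0 = 28 m/s, theta = 30 deg, g = 10 m/s^2
sin(2*30) = sin(60) = sqrt(3)/2
Using R = v0^2 * sin(2*theta) / g
R = 28^2 * (sqrt(3)/2) / 10
R = 784 * sqrt(3) / 20
R = 196/5*sqrt(3) m

196/5*sqrt(3) m


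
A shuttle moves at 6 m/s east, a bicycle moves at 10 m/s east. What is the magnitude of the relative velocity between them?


Given: v_A = 6 m/s east, v_B = 10 m/s east
Both move in the same direction; relative speed = |v_A - v_B|
|6 - 10| = |-4|
= 4 m/s

4 m/s


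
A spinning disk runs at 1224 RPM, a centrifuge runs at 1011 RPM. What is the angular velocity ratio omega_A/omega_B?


Given: RPM_A = 1224, RPM_B = 1011
omega = 2*pi*RPM/60, so omega_A/omega_B = RPM_A / RPM_B
omega_A/omega_B = 1224 / 1011
omega_A/omega_B = 408/337

408/337


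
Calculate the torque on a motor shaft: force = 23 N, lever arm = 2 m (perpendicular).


Given: F = 23 N, r = 2 m, angle = 90 deg (perpendicular)
Using tau = F * r * sin(90)
sin(90) = 1
tau = 23 * 2 * 1
tau = 46 Nm

46 Nm


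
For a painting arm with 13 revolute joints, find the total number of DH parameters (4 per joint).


Given: 13 joints, 4 DH parameters per joint (d, theta, a, alpha)
Total DH parameters = number_of_joints * 4
Total = 13 * 4
Total = 52

52


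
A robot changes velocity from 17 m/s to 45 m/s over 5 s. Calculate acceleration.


Given: initial velocity v0 = 17 m/s, final velocity v = 45 m/s, time t = 5 s
Using a = (v - v0) / t
a = (45 - 17) / 5
a = 28 / 5
a = 28/5 m/s^2

28/5 m/s^2


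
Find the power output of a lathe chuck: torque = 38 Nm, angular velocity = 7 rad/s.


Given: tau = 38 Nm, omega = 7 rad/s
Using P = tau * omega
P = 38 * 7
P = 266 W

266 W


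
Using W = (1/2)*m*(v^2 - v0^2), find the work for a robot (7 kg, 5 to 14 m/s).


Given: m = 7 kg, v0 = 5 m/s, v = 14 m/s
Using W = (1/2)*m*(v^2 - v0^2)
v^2 = 14^2 = 196
v0^2 = 5^2 = 25
v^2 - v0^2 = 196 - 25 = 171
W = (1/2)*7*171 = 1197/2 J

1197/2 J


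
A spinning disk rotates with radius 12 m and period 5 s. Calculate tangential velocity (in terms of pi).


Given: radius r = 12 m, period T = 5 s
Using v = 2*pi*r / T
v = 2*pi*12 / 5
v = 24*pi / 5
v = 24/5*pi m/s

24/5*pi m/s


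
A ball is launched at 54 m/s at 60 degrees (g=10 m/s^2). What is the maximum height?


Given: v0 = 54 m/s, theta = 60 deg, g = 10 m/s^2
sin^2(60) = 3/4
Using H = v0^2 * sin^2(theta) / (2*g)
H = 54^2 * 3/4 / (2*10)
H = 2916 * 3/4 / 20
H = 2187 / 20
H = 2187/20 m

2187/20 m


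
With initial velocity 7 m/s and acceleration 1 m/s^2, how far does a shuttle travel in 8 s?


Given: v0 = 7 m/s, a = 1 m/s^2, t = 8 s
Using s = v0*t + (1/2)*a*t^2
s = 7*8 + (1/2)*1*8^2
s = 56 + (1/2)*64
s = 56 + 32
s = 88

88 m


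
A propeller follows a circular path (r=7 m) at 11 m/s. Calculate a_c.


Given: v = 11 m/s, r = 7 m
Using a_c = v^2 / r
a_c = 11^2 / 7
a_c = 121 / 7
a_c = 121/7 m/s^2

121/7 m/s^2


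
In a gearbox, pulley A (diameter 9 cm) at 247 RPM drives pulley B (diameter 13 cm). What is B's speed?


Given: D1 = 9 cm, w1 = 247 RPM, D2 = 13 cm
Using D1*w1 = D2*w2
w2 = D1*w1 / D2
w2 = 9*247 / 13
w2 = 2223 / 13
w2 = 171 RPM

171 RPM


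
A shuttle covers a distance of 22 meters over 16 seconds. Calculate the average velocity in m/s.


Given: distance d = 22 m, time t = 16 s
Using v = d / t
v = 22 / 16
v = 11/8 m/s

11/8 m/s


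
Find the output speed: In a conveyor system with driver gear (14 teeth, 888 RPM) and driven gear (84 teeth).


Given: N1 = 14 teeth, w1 = 888 RPM, N2 = 84 teeth
Using N1*w1 = N2*w2
w2 = N1*w1 / N2
w2 = 14*888 / 84
w2 = 12432 / 84
w2 = 148 RPM

148 RPM


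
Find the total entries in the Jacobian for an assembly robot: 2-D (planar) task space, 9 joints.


Given: task space dimension = 2, joints = 9
Jacobian is a 2 x 9 matrix
Total entries = rows * columns
Total = 2 * 9
Total = 18

18


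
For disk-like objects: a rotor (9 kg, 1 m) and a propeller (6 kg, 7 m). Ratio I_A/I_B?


Given: M1=9 kg, R1=1 m, M2=6 kg, R2=7 m
For a disk: I = (1/2)*M*R^2, so I_A/I_B = (M1*R1^2)/(M2*R2^2)
M1*R1^2 = 9*1 = 9
M2*R2^2 = 6*49 = 294
I_A/I_B = 9/294 = 3/98

3/98


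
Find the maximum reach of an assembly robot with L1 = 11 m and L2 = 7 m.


Given: L1 = 11 m, L2 = 7 m
For a 2-link planar arm, max reach = L1 + L2 (fully extended)
Max reach = 11 + 7
Max reach = 18 m

18 m


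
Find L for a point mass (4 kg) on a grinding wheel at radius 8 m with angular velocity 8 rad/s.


Given: m = 4 kg, r = 8 m, omega = 8 rad/s
For a point mass: I = m*r^2
I = 4*8^2 = 4*64 = 256
L = I*omega = 256*8
L = 2048 kg*m^2/s

2048 kg*m^2/s


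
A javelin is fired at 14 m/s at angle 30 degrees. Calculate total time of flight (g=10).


Given: v0 = 14 m/s, theta = 30 deg, g = 10 m/s^2
sin(30) = 1/2
Using T = 2*v0*sin(theta) / g
T = 2*14*1/2 / 10
T = 14 / 10
T = 7/5 s

7/5 s


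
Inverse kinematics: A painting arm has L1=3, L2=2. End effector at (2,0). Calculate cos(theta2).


Given: L1 = 3, L2 = 2, target (x, y) = (2, 0)
Using cos(theta2) = (x^2 + y^2 - L1^2 - L2^2) / (2*L1*L2)
x^2 + y^2 = 2^2 + 0 = 4
L1^2 + L2^2 = 9 + 4 = 13
Numerator = 4 - 13 = -9
Denominator = 2*3*2 = 12
cos(theta2) = -9/12 = -3/4

-3/4


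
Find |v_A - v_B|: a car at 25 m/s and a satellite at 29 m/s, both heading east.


Given: v_A = 25 m/s east, v_B = 29 m/s east
Both move in the same direction; relative speed = |v_A - v_B|
|25 - 29| = |-4|
= 4 m/s

4 m/s


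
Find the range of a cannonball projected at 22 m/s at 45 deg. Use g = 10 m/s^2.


Given: v0 = 22 m/s, theta = 45 deg, g = 10 m/s^2
sin(2*45) = sin(90) = 1
Using R = v0^2 * sin(2*theta) / g
R = 22^2 * 1 / 10
R = 484 / 10
R = 242/5 m

242/5 m


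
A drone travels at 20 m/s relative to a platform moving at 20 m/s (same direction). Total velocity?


Given: object velocity = 20 m/s, platform velocity = 20 m/s (same direction)
Using classical velocity addition: v_total = v_object + v_platform
v_total = 20 + 20
v_total = 40 m/s

40 m/s


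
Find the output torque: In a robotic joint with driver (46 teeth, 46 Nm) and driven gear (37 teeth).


Given: N1 = 46, N2 = 37, T1 = 46 Nm
Using T2/T1 = N2/N1
T2 = T1 * N2 / N1
T2 = 46 * 37 / 46
T2 = 1702 / 46
T2 = 37 Nm

37 Nm


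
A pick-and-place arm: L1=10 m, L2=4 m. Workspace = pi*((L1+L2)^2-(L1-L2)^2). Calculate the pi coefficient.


Given: L1 = 10, L2 = 4
(L1+L2)^2 = (14)^2 = 196
(L1-L2)^2 = (6)^2 = 36
Difference = 196 - 36 = 160
This equals 4*L1*L2 = 4*10*4 = 160
Workspace area = 160*pi

160


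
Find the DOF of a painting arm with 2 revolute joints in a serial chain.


Given: serial robot with 2 revolute joints
DOF contribution per joint type: revolute=1, prismatic=1, spherical=3, fixed=0
DOF = 2*1
DOF = 2

2


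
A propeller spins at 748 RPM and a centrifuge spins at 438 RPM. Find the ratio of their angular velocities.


Given: RPM_A = 748, RPM_B = 438
omega = 2*pi*RPM/60, so omega_A/omega_B = RPM_A / RPM_B
omega_A/omega_B = 748 / 438
omega_A/omega_B = 374/219

374/219


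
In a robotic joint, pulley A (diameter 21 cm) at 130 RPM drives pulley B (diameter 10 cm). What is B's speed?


Given: D1 = 21 cm, w1 = 130 RPM, D2 = 10 cm
Using D1*w1 = D2*w2
w2 = D1*w1 / D2
w2 = 21*130 / 10
w2 = 2730 / 10
w2 = 273 RPM

273 RPM


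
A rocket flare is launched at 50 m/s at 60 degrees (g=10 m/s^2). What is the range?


Given: v0 = 50 m/s, theta = 60 deg, g = 10 m/s^2
sin(2*60) = sin(120) = sqrt(3)/2
Using R = v0^2 * sin(2*theta) / g
R = 50^2 * (sqrt(3)/2) / 10
R = 2500 * sqrt(3) / 20
R = 125*sqrt(3) m

125*sqrt(3) m


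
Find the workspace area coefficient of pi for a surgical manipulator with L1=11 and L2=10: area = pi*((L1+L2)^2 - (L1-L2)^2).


Given: L1 = 11, L2 = 10
(L1+L2)^2 = (21)^2 = 441
(L1-L2)^2 = (1)^2 = 1
Difference = 441 - 1 = 440
This equals 4*L1*L2 = 4*11*10 = 440
Workspace area = 440*pi

440


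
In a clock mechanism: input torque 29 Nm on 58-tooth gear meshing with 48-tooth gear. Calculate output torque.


Given: N1 = 58, N2 = 48, T1 = 29 Nm
Using T2/T1 = N2/N1
T2 = T1 * N2 / N1
T2 = 29 * 48 / 58
T2 = 1392 / 58
T2 = 24 Nm

24 Nm


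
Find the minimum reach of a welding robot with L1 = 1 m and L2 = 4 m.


Given: L1 = 1 m, L2 = 4 m
For a 2-link planar arm, min reach = |L1 - L2| (second link folded back)
Min reach = |1 - 4|
Min reach = 3 m

3 m


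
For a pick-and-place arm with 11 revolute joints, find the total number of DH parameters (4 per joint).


Given: 11 joints, 4 DH parameters per joint (d, theta, a, alpha)
Total DH parameters = number_of_joints * 4
Total = 11 * 4
Total = 44

44


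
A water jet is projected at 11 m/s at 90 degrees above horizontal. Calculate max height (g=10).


Given: v0 = 11 m/s, theta = 90 deg, g = 10 m/s^2
sin^2(90) = 1
Using H = v0^2 * sin^2(theta) / (2*g)
H = 11^2 * 1 / (2*10)
H = 121 * 1 / 20
H = 121 / 20
H = 121/20 m

121/20 m


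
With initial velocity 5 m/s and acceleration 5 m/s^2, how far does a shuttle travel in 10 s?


Given: v0 = 5 m/s, a = 5 m/s^2, t = 10 s
Using s = v0*t + (1/2)*a*t^2
s = 5*10 + (1/2)*5*10^2
s = 50 + (1/2)*500
s = 50 + 250
s = 300

300 m


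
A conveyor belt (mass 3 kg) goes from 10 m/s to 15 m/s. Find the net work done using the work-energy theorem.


Given: m = 3 kg, v0 = 10 m/s, v = 15 m/s
Using W = (1/2)*m*(v^2 - v0^2)
v^2 = 15^2 = 225
v0^2 = 10^2 = 100
v^2 - v0^2 = 225 - 100 = 125
W = (1/2)*3*125 = 375/2 J

375/2 J


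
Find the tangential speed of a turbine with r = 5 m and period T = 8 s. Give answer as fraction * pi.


Given: radius r = 5 m, period T = 8 s
Using v = 2*pi*r / T
v = 2*pi*5 / 8
v = 10*pi / 8
v = 5/4*pi m/s

5/4*pi m/s


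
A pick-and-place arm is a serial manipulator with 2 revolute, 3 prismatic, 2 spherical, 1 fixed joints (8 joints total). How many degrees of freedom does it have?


Given: serial robot with 2 revolute, 3 prismatic, 2 spherical, 1 fixed joints
DOF contribution per joint type: revolute=1, prismatic=1, spherical=3, fixed=0
DOF = 2*1 + 3*1 + 2*3 + 1*0
DOF = 11

11


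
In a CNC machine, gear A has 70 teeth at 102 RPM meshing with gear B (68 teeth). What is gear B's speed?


Given: N1 = 70 teeth, w1 = 102 RPM, N2 = 68 teeth
Using N1*w1 = N2*w2
w2 = N1*w1 / N2
w2 = 70*102 / 68
w2 = 7140 / 68
w2 = 105 RPM

105 RPM


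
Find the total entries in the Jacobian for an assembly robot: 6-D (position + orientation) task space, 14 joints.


Given: task space dimension = 6, joints = 14
Jacobian is a 6 x 14 matrix
Total entries = rows * columns
Total = 6 * 14
Total = 84

84


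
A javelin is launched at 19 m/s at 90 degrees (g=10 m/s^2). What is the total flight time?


Given: v0 = 19 m/s, theta = 90 deg, g = 10 m/s^2
sin(90) = 1
Using T = 2*v0*sin(theta) / g
T = 2*19*1 / 10
T = 38 / 10
T = 19/5 s

19/5 s


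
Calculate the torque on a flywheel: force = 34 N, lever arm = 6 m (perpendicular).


Given: F = 34 N, r = 6 m, angle = 90 deg (perpendicular)
Using tau = F * r * sin(90)
sin(90) = 1
tau = 34 * 6 * 1
tau = 204 Nm

204 Nm


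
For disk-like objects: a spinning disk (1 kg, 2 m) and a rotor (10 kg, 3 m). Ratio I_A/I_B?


Given: M1=1 kg, R1=2 m, M2=10 kg, R2=3 m
For a disk: I = (1/2)*M*R^2, so I_A/I_B = (M1*R1^2)/(M2*R2^2)
M1*R1^2 = 1*4 = 4
M2*R2^2 = 10*9 = 90
I_A/I_B = 4/90 = 2/45

2/45


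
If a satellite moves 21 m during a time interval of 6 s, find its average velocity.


Given: distance d = 21 m, time t = 6 s
Using v = d / t
v = 21 / 6
v = 7/2 m/s

7/2 m/s


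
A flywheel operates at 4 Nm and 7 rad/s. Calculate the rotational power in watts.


Given: tau = 4 Nm, omega = 7 rad/s
Using P = tau * omega
P = 4 * 7
P = 28 W

28 W


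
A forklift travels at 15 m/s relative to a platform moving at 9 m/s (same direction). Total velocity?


Given: object velocity = 15 m/s, platform velocity = 9 m/s (same direction)
Using classical velocity addition: v_total = v_object + v_platform
v_total = 15 + 9
v_total = 24 m/s

24 m/s


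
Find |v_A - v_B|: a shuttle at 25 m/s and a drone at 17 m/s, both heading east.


Given: v_A = 25 m/s east, v_B = 17 m/s east
Both move in the same direction; relative speed = |v_A - v_B|
|25 - 17| = |8|
= 8 m/s

8 m/s


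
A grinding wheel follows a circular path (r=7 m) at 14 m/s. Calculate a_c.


Given: v = 14 m/s, r = 7 m
Using a_c = v^2 / r
a_c = 14^2 / 7
a_c = 196 / 7
a_c = 28 m/s^2

28 m/s^2


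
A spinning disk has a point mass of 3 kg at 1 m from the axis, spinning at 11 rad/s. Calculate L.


Given: m = 3 kg, r = 1 m, omega = 11 rad/s
For a point mass: I = m*r^2
I = 3*1^2 = 3*1 = 3
L = I*omega = 3*11
L = 33 kg*m^2/s

33 kg*m^2/s


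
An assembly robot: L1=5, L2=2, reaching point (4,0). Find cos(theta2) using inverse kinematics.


Given: L1 = 5, L2 = 2, target (x, y) = (4, 0)
Using cos(theta2) = (x^2 + y^2 - L1^2 - L2^2) / (2*L1*L2)
x^2 + y^2 = 4^2 + 0 = 16
L1^2 + L2^2 = 25 + 4 = 29
Numerator = 16 - 29 = -13
Denominator = 2*5*2 = 20
cos(theta2) = -13/20 = -13/20

-13/20


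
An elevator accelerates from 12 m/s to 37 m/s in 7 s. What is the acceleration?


Given: initial velocity v0 = 12 m/s, final velocity v = 37 m/s, time t = 7 s
Using a = (v - v0) / t
a = (37 - 12) / 7
a = 25 / 7
a = 25/7 m/s^2

25/7 m/s^2


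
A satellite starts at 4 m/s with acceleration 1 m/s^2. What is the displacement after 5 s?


Given: v0 = 4 m/s, a = 1 m/s^2, t = 5 s
Using s = v0*t + (1/2)*a*t^2
s = 4*5 + (1/2)*1*5^2
s = 20 + (1/2)*25
s = 20 + 25/2
s = 65/2

65/2 m


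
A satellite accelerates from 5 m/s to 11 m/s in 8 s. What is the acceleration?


Given: initial velocity v0 = 5 m/s, final velocity v = 11 m/s, time t = 8 s
Using a = (v - v0) / t
a = (11 - 5) / 8
a = 6 / 8
a = 3/4 m/s^2

3/4 m/s^2


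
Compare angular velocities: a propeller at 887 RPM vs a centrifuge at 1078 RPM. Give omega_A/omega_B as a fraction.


Given: RPM_A = 887, RPM_B = 1078
omega = 2*pi*RPM/60, so omega_A/omega_B = RPM_A / RPM_B
omega_A/omega_B = 887 / 1078
omega_A/omega_B = 887/1078

887/1078


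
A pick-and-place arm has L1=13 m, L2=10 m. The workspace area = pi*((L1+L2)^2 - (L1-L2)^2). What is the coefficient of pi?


Given: L1 = 13, L2 = 10
(L1+L2)^2 = (23)^2 = 529
(L1-L2)^2 = (3)^2 = 9
Difference = 529 - 9 = 520
This equals 4*L1*L2 = 4*13*10 = 520
Workspace area = 520*pi

520


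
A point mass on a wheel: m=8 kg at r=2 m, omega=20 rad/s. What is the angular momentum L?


Given: m = 8 kg, r = 2 m, omega = 20 rad/s
For a point mass: I = m*r^2
I = 8*2^2 = 8*4 = 32
L = I*omega = 32*20
L = 640 kg*m^2/s

640 kg*m^2/s


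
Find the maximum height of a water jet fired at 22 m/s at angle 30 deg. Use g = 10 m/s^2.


Given: v0 = 22 m/s, theta = 30 deg, g = 10 m/s^2
sin^2(30) = 1/4
Using H = v0^2 * sin^2(theta) / (2*g)
H = 22^2 * 1/4 / (2*10)
H = 484 * 1/4 / 20
H = 121 / 20
H = 121/20 m

121/20 m


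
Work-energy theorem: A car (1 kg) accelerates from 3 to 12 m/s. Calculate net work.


Given: m = 1 kg, v0 = 3 m/s, v = 12 m/s
Using W = (1/2)*m*(v^2 - v0^2)
v^2 = 12^2 = 144
v0^2 = 3^2 = 9
v^2 - v0^2 = 144 - 9 = 135
W = (1/2)*1*135 = 135/2 J

135/2 J


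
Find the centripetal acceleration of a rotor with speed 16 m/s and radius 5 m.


Given: v = 16 m/s, r = 5 m
Using a_c = v^2 / r
a_c = 16^2 / 5
a_c = 256 / 5
a_c = 256/5 m/s^2

256/5 m/s^2


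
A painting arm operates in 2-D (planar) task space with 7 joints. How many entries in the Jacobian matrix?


Given: task space dimension = 2, joints = 7
Jacobian is a 2 x 7 matrix
Total entries = rows * columns
Total = 2 * 7
Total = 14

14


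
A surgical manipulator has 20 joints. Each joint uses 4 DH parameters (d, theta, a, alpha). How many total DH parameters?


Given: 20 joints, 4 DH parameters per joint (d, theta, a, alpha)
Total DH parameters = number_of_joints * 4
Total = 20 * 4
Total = 80

80


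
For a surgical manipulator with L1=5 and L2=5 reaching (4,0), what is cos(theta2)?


Given: L1 = 5, L2 = 5, target (x, y) = (4, 0)
Using cos(theta2) = (x^2 + y^2 - L1^2 - L2^2) / (2*L1*L2)
x^2 + y^2 = 4^2 + 0 = 16
L1^2 + L2^2 = 25 + 25 = 50
Numerator = 16 - 50 = -34
Denominator = 2*5*5 = 50
cos(theta2) = -34/50 = -17/25

-17/25


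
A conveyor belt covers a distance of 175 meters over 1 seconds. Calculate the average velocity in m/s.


Given: distance d = 175 m, time t = 1 s
Using v = d / t
v = 175 / 1
v = 175 m/s

175 m/s


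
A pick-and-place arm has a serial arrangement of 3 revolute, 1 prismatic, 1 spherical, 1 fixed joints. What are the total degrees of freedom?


Given: serial robot with 3 revolute, 1 prismatic, 1 spherical, 1 fixed joints
DOF contribution per joint type: revolute=1, prismatic=1, spherical=3, fixed=0
DOF = 3*1 + 1*1 + 1*3 + 1*0
DOF = 7

7


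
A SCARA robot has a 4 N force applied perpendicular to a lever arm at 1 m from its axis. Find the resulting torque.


Given: F = 4 N, r = 1 m, angle = 90 deg (perpendicular)
Using tau = F * r * sin(90)
sin(90) = 1
tau = 4 * 1 * 1
tau = 4 Nm

4 Nm


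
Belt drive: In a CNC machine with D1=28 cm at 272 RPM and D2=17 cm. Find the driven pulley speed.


Given: D1 = 28 cm, w1 = 272 RPM, D2 = 17 cm
Using D1*w1 = D2*w2
w2 = D1*w1 / D2
w2 = 28*272 / 17
w2 = 7616 / 17
w2 = 448 RPM

448 RPM


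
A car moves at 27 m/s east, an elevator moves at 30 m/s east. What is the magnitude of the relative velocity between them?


Given: v_A = 27 m/s east, v_B = 30 m/s east
Both move in the same direction; relative speed = |v_A - v_B|
|27 - 30| = |-3|
= 3 m/s

3 m/s


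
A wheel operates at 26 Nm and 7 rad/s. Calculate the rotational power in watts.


Given: tau = 26 Nm, omega = 7 rad/s
Using P = tau * omega
P = 26 * 7
P = 182 W

182 W


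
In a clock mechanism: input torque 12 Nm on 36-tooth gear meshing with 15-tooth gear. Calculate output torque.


Given: N1 = 36, N2 = 15, T1 = 12 Nm
Using T2/T1 = N2/N1
T2 = T1 * N2 / N1
T2 = 12 * 15 / 36
T2 = 180 / 36
T2 = 5 Nm

5 Nm


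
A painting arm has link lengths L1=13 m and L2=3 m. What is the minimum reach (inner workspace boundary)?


Given: L1 = 13 m, L2 = 3 m
For a 2-link planar arm, min reach = |L1 - L2| (second link folded back)
Min reach = |13 - 3|
Min reach = 10 m

10 m


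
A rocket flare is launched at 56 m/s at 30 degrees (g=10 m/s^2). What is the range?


Given: v0 = 56 m/s, theta = 30 deg, g = 10 m/s^2
sin(2*30) = sin(60) = sqrt(3)/2
Using R = v0^2 * sin(2*theta) / g
R = 56^2 * (sqrt(3)/2) / 10
R = 3136 * sqrt(3) / 20
R = 784/5*sqrt(3) m

784/5*sqrt(3) m


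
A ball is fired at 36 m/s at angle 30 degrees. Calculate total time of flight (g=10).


Given: v0 = 36 m/s, theta = 30 deg, g = 10 m/s^2
sin(30) = 1/2
Using T = 2*v0*sin(theta) / g
T = 2*36*1/2 / 10
T = 36 / 10
T = 18/5 s

18/5 s


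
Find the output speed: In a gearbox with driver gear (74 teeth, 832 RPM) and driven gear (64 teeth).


Given: N1 = 74 teeth, w1 = 832 RPM, N2 = 64 teeth
Using N1*w1 = N2*w2
w2 = N1*w1 / N2
w2 = 74*832 / 64
w2 = 61568 / 64
w2 = 962 RPM

962 RPM


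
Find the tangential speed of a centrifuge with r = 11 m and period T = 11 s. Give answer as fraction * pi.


Given: radius r = 11 m, period T = 11 s
Using v = 2*pi*r / T
v = 2*pi*11 / 11
v = 22*pi / 11
v = 2*pi m/s

2*pi m/s


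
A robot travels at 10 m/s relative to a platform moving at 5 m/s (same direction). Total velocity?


Given: object velocity = 10 m/s, platform velocity = 5 m/s (same direction)
Using classical velocity addition: v_total = v_object + v_platform
v_total = 10 + 5
v_total = 15 m/s

15 m/s


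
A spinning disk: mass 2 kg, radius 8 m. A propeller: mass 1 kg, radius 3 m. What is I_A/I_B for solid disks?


Given: M1=2 kg, R1=8 m, M2=1 kg, R2=3 m
For a disk: I = (1/2)*M*R^2, so I_A/I_B = (M1*R1^2)/(M2*R2^2)
M1*R1^2 = 2*64 = 128
M2*R2^2 = 1*9 = 9
I_A/I_B = 128/9 = 128/9

128/9


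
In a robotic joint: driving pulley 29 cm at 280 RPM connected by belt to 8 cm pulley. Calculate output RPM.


Given: D1 = 29 cm, w1 = 280 RPM, D2 = 8 cm
Using D1*w1 = D2*w2
w2 = D1*w1 / D2
w2 = 29*280 / 8
w2 = 8120 / 8
w2 = 1015 RPM

1015 RPM


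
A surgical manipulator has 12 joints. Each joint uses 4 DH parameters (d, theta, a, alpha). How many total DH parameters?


Given: 12 joints, 4 DH parameters per joint (d, theta, a, alpha)
Total DH parameters = number_of_joints * 4
Total = 12 * 4
Total = 48

48


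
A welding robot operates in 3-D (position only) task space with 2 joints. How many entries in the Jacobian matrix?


Given: task space dimension = 3, joints = 2
Jacobian is a 3 x 2 matrix
Total entries = rows * columns
Total = 3 * 2
Total = 6

6


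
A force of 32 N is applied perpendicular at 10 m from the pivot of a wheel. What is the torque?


Given: F = 32 N, r = 10 m, angle = 90 deg (perpendicular)
Using tau = F * r * sin(90)
sin(90) = 1
tau = 32 * 10 * 1
tau = 320 Nm

320 Nm


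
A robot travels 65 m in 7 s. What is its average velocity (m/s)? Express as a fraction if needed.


Given: distance d = 65 m, time t = 7 s
Using v = d / t
v = 65 / 7
v = 65/7 m/s

65/7 m/s


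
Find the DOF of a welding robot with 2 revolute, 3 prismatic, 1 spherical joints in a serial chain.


Given: serial robot with 2 revolute, 3 prismatic, 1 spherical joints
DOF contribution per joint type: revolute=1, prismatic=1, spherical=3, fixed=0
DOF = 2*1 + 3*1 + 1*3
DOF = 8

8


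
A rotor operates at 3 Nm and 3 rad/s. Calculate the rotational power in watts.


Given: tau = 3 Nm, omega = 3 rad/s
Using P = tau * omega
P = 3 * 3
P = 9 W

9 W


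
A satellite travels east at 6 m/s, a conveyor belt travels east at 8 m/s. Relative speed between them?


Given: v_A = 6 m/s east, v_B = 8 m/s east
Both move in the same direction; relative speed = |v_A - v_B|
|6 - 8| = |-2|
= 2 m/s

2 m/s


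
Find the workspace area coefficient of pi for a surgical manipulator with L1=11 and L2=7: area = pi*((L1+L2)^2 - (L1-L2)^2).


Given: L1 = 11, L2 = 7
(L1+L2)^2 = (18)^2 = 324
(L1-L2)^2 = (4)^2 = 16
Difference = 324 - 16 = 308
This equals 4*L1*L2 = 4*11*7 = 308
Workspace area = 308*pi

308


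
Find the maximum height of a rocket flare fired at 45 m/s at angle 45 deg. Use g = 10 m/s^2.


Given: v0 = 45 m/s, theta = 45 deg, g = 10 m/s^2
sin^2(45) = 1/2
Using H = v0^2 * sin^2(theta) / (2*g)
H = 45^2 * 1/2 / (2*10)
H = 2025 * 1/2 / 20
H = 2025/2 / 20
H = 405/8 m

405/8 m


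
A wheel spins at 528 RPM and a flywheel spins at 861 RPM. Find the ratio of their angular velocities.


Given: RPM_A = 528, RPM_B = 861
omega = 2*pi*RPM/60, so omega_A/omega_B = RPM_A / RPM_B
omega_A/omega_B = 528 / 861
omega_A/omega_B = 176/287

176/287


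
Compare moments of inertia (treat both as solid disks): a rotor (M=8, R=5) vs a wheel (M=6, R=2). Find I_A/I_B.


Given: M1=8 kg, R1=5 m, M2=6 kg, R2=2 m
For a disk: I = (1/2)*M*R^2, so I_A/I_B = (M1*R1^2)/(M2*R2^2)
M1*R1^2 = 8*25 = 200
M2*R2^2 = 6*4 = 24
I_A/I_B = 200/24 = 25/3

25/3


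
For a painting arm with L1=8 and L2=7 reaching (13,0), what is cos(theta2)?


Given: L1 = 8, L2 = 7, target (x, y) = (13, 0)
Using cos(theta2) = (x^2 + y^2 - L1^2 - L2^2) / (2*L1*L2)
x^2 + y^2 = 13^2 + 0 = 169
L1^2 + L2^2 = 64 + 49 = 113
Numerator = 169 - 113 = 56
Denominator = 2*8*7 = 112
cos(theta2) = 56/112 = 1/2

1/2


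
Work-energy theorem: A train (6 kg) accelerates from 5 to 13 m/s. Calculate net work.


Given: m = 6 kg, v0 = 5 m/s, v = 13 m/s
Using W = (1/2)*m*(v^2 - v0^2)
v^2 = 13^2 = 169
v0^2 = 5^2 = 25
v^2 - v0^2 = 169 - 25 = 144
W = (1/2)*6*144 = 432 J

432 J


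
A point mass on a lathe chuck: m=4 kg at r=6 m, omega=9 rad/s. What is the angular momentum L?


Given: m = 4 kg, r = 6 m, omega = 9 rad/s
For a point mass: I = m*r^2
I = 4*6^2 = 4*36 = 144
L = I*omega = 144*9
L = 1296 kg*m^2/s

1296 kg*m^2/s


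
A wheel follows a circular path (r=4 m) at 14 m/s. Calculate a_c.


Given: v = 14 m/s, r = 4 m
Using a_c = v^2 / r
a_c = 14^2 / 4
a_c = 196 / 4
a_c = 49 m/s^2

49 m/s^2


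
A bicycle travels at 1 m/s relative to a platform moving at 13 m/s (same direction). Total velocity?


Given: object velocity = 1 m/s, platform velocity = 13 m/s (same direction)
Using classical velocity addition: v_total = v_object + v_platform
v_total = 1 + 13
v_total = 14 m/s

14 m/s


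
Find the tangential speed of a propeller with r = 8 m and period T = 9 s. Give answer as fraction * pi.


Given: radius r = 8 m, period T = 9 s
Using v = 2*pi*r / T
v = 2*pi*8 / 9
v = 16*pi / 9
v = 16/9*pi m/s

16/9*pi m/s


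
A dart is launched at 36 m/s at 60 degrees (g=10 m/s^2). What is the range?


Given: v0 = 36 m/s, theta = 60 deg, g = 10 m/s^2
sin(2*60) = sin(120) = sqrt(3)/2
Using R = v0^2 * sin(2*theta) / g
R = 36^2 * (sqrt(3)/2) / 10
R = 1296 * sqrt(3) / 20
R = 324/5*sqrt(3) m

324/5*sqrt(3) m


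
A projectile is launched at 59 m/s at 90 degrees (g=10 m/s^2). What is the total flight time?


Given: v0 = 59 m/s, theta = 90 deg, g = 10 m/s^2
sin(90) = 1
Using T = 2*v0*sin(theta) / g
T = 2*59*1 / 10
T = 118 / 10
T = 59/5 s

59/5 s


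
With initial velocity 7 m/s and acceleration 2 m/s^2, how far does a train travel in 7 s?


Given: v0 = 7 m/s, a = 2 m/s^2, t = 7 s
Using s = v0*t + (1/2)*a*t^2
s = 7*7 + (1/2)*2*7^2
s = 49 + (1/2)*98
s = 49 + 49
s = 98

98 m


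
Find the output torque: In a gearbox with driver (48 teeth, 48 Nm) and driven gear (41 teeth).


Given: N1 = 48, N2 = 41, T1 = 48 Nm
Using T2/T1 = N2/N1
T2 = T1 * N2 / N1
T2 = 48 * 41 / 48
T2 = 1968 / 48
T2 = 41 Nm

41 Nm


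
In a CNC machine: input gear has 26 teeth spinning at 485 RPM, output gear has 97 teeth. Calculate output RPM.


Given: N1 = 26 teeth, w1 = 485 RPM, N2 = 97 teeth
Using N1*w1 = N2*w2
w2 = N1*w1 / N2
w2 = 26*485 / 97
w2 = 12610 / 97
w2 = 130 RPM

130 RPM


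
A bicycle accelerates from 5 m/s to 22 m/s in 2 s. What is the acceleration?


Given: initial velocity v0 = 5 m/s, final velocity v = 22 m/s, time t = 2 s
Using a = (v - v0) / t
a = (22 - 5) / 2
a = 17 / 2
a = 17/2 m/s^2

17/2 m/s^2


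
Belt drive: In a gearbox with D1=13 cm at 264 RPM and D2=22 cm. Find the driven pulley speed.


Given: D1 = 13 cm, w1 = 264 RPM, D2 = 22 cm
Using D1*w1 = D2*w2
w2 = D1*w1 / D2
w2 = 13*264 / 22
w2 = 3432 / 22
w2 = 156 RPM

156 RPM


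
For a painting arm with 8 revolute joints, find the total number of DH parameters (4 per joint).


Given: 8 joints, 4 DH parameters per joint (d, theta, a, alpha)
Total DH parameters = number_of_joints * 4
Total = 8 * 4
Total = 32

32


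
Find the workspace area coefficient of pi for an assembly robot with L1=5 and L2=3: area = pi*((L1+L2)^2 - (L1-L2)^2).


Given: L1 = 5, L2 = 3
(L1+L2)^2 = (8)^2 = 64
(L1-L2)^2 = (2)^2 = 4
Difference = 64 - 4 = 60
This equals 4*L1*L2 = 4*5*3 = 60
Workspace area = 60*pi

60


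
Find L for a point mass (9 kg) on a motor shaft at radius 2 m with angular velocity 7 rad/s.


Given: m = 9 kg, r = 2 m, omega = 7 rad/s
For a point mass: I = m*r^2
I = 9*2^2 = 9*4 = 36
L = I*omega = 36*7
L = 252 kg*m^2/s

252 kg*m^2/s


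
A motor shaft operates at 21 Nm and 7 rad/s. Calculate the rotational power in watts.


Given: tau = 21 Nm, omega = 7 rad/s
Using P = tau * omega
P = 21 * 7
P = 147 W

147 W


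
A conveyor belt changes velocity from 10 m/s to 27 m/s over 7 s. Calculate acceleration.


Given: initial velocity v0 = 10 m/s, final velocity v = 27 m/s, time t = 7 s
Using a = (v - v0) / t
a = (27 - 10) / 7
a = 17 / 7
a = 17/7 m/s^2

17/7 m/s^2


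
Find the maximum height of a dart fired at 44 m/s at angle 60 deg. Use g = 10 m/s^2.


Given: v0 = 44 m/s, theta = 60 deg, g = 10 m/s^2
sin^2(60) = 3/4
Using H = v0^2 * sin^2(theta) / (2*g)
H = 44^2 * 3/4 / (2*10)
H = 1936 * 3/4 / 20
H = 1452 / 20
H = 363/5 m

363/5 m


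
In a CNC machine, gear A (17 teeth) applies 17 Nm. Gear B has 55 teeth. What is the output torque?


Given: N1 = 17, N2 = 55, T1 = 17 Nm
Using T2/T1 = N2/N1
T2 = T1 * N2 / N1
T2 = 17 * 55 / 17
T2 = 935 / 17
T2 = 55 Nm

55 Nm


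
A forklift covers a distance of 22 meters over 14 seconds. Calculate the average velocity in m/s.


Given: distance d = 22 m, time t = 14 s
Using v = d / t
v = 22 / 14
v = 11/7 m/s

11/7 m/s


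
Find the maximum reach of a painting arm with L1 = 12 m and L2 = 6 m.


Given: L1 = 12 m, L2 = 6 m
For a 2-link planar arm, max reach = L1 + L2 (fully extended)
Max reach = 12 + 6
Max reach = 18 m

18 m


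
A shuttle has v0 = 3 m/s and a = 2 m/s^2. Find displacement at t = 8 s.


Given: v0 = 3 m/s, a = 2 m/s^2, t = 8 s
Using s = v0*t + (1/2)*a*t^2
s = 3*8 + (1/2)*2*8^2
s = 24 + (1/2)*128
s = 24 + 64
s = 88

88 m


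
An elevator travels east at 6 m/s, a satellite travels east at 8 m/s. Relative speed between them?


Given: v_A = 6 m/s east, v_B = 8 m/s east
Both move in the same direction; relative speed = |v_A - v_B|
|6 - 8| = |-2|
= 2 m/s

2 m/s


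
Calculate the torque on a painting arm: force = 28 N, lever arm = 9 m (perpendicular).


Given: F = 28 N, r = 9 m, angle = 90 deg (perpendicular)
Using tau = F * r * sin(90)
sin(90) = 1
tau = 28 * 9 * 1
tau = 252 Nm

252 Nm


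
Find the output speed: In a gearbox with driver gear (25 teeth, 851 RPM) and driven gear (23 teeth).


Given: N1 = 25 teeth, w1 = 851 RPM, N2 = 23 teeth
Using N1*w1 = N2*w2
w2 = N1*w1 / N2
w2 = 25*851 / 23
w2 = 21275 / 23
w2 = 925 RPM

925 RPM


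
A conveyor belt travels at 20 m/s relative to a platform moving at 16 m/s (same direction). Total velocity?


Given: object velocity = 20 m/s, platform velocity = 16 m/s (same direction)
Using classical velocity addition: v_total = v_object + v_platform
v_total = 20 + 16
v_total = 36 m/s

36 m/s


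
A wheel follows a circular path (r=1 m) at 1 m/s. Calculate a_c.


Given: v = 1 m/s, r = 1 m
Using a_c = v^2 / r
a_c = 1^2 / 1
a_c = 1 / 1
a_c = 1 m/s^2

1 m/s^2


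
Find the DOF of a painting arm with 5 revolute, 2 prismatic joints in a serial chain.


Given: serial robot with 5 revolute, 2 prismatic joints
DOF contribution per joint type: revolute=1, prismatic=1, spherical=3, fixed=0
DOF = 5*1 + 2*1
DOF = 7

7


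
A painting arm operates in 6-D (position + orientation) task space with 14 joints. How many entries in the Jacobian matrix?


Given: task space dimension = 6, joints = 14
Jacobian is a 6 x 14 matrix
Total entries = rows * columns
Total = 6 * 14
Total = 84

84


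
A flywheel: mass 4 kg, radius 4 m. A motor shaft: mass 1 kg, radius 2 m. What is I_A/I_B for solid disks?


Given: M1=4 kg, R1=4 m, M2=1 kg, R2=2 m
For a disk: I = (1/2)*M*R^2, so I_A/I_B = (M1*R1^2)/(M2*R2^2)
M1*R1^2 = 4*16 = 64
M2*R2^2 = 1*4 = 4
I_A/I_B = 64/4 = 16

16


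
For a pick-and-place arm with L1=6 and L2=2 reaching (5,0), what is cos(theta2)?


Given: L1 = 6, L2 = 2, target (x, y) = (5, 0)
Using cos(theta2) = (x^2 + y^2 - L1^2 - L2^2) / (2*L1*L2)
x^2 + y^2 = 5^2 + 0 = 25
L1^2 + L2^2 = 36 + 4 = 40
Numerator = 25 - 40 = -15
Denominator = 2*6*2 = 24
cos(theta2) = -15/24 = -5/8

-5/8


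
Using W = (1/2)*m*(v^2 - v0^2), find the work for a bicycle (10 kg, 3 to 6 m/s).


Given: m = 10 kg, v0 = 3 m/s, v = 6 m/s
Using W = (1/2)*m*(v^2 - v0^2)
v^2 = 6^2 = 36
v0^2 = 3^2 = 9
v^2 - v0^2 = 36 - 9 = 27
W = (1/2)*10*27 = 135 J

135 J


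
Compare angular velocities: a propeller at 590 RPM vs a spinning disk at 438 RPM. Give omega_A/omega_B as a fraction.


Given: RPM_A = 590, RPM_B = 438
omega = 2*pi*RPM/60, so omega_A/omega_B = RPM_A / RPM_B
omega_A/omega_B = 590 / 438
omega_A/omega_B = 295/219

295/219


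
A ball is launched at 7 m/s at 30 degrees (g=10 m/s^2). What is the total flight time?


Given: v0 = 7 m/s, theta = 30 deg, g = 10 m/s^2
sin(30) = 1/2
Using T = 2*v0*sin(theta) / g
T = 2*7*1/2 / 10
T = 7 / 10
T = 7/10 s

7/10 s


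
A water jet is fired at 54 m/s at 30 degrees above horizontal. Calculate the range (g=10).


Given: v0 = 54 m/s, theta = 30 deg, g = 10 m/s^2
sin(2*30) = sin(60) = sqrt(3)/2
Using R = v0^2 * sin(2*theta) / g
R = 54^2 * (sqrt(3)/2) / 10
R = 2916 * sqrt(3) / 20
R = 729/5*sqrt(3) m

729/5*sqrt(3) m


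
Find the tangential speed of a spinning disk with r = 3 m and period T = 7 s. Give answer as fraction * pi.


Given: radius r = 3 m, period T = 7 s
Using v = 2*pi*r / T
v = 2*pi*3 / 7
v = 6*pi / 7
v = 6/7*pi m/s

6/7*pi m/s


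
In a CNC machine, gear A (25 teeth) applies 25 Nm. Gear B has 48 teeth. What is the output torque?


Given: N1 = 25, N2 = 48, T1 = 25 Nm
Using T2/T1 = N2/N1
T2 = T1 * N2 / N1
T2 = 25 * 48 / 25
T2 = 1200 / 25
T2 = 48 Nm

48 Nm


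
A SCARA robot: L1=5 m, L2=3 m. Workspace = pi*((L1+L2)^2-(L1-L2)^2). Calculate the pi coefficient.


Given: L1 = 5, L2 = 3
(L1+L2)^2 = (8)^2 = 64
(L1-L2)^2 = (2)^2 = 4
Difference = 64 - 4 = 60
This equals 4*L1*L2 = 4*5*3 = 60
Workspace area = 60*pi

60


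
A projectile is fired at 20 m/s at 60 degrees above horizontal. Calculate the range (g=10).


Given: v0 = 20 m/s, theta = 60 deg, g = 10 m/s^2
sin(2*60) = sin(120) = sqrt(3)/2
Using R = v0^2 * sin(2*theta) / g
R = 20^2 * (sqrt(3)/2) / 10
R = 400 * sqrt(3) / 20
R = 20*sqrt(3) m

20*sqrt(3) m


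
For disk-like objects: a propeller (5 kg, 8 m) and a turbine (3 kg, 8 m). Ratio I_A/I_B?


Given: M1=5 kg, R1=8 m, M2=3 kg, R2=8 m
For a disk: I = (1/2)*M*R^2, so I_A/I_B = (M1*R1^2)/(M2*R2^2)
M1*R1^2 = 5*64 = 320
M2*R2^2 = 3*64 = 192
I_A/I_B = 320/192 = 5/3

5/3


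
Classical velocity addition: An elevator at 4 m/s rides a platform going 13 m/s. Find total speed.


Given: object velocity = 4 m/s, platform velocity = 13 m/s (same direction)
Using classical velocity addition: v_total = v_object + v_platform
v_total = 4 + 13
v_total = 17 m/s

17 m/s


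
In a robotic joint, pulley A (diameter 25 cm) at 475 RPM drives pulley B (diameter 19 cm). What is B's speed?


Given: D1 = 25 cm, w1 = 475 RPM, D2 = 19 cm
Using D1*w1 = D2*w2
w2 = D1*w1 / D2
w2 = 25*475 / 19
w2 = 11875 / 19
w2 = 625 RPM

625 RPM


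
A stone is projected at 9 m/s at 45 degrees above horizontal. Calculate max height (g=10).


Given: v0 = 9 m/s, theta = 45 deg, g = 10 m/s^2
sin^2(45) = 1/2
Using H = v0^2 * sin^2(theta) / (2*g)
H = 9^2 * 1/2 / (2*10)
H = 81 * 1/2 / 20
H = 81/2 / 20
H = 81/40 m

81/40 m


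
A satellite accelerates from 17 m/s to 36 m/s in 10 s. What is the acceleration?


Given: initial velocity v0 = 17 m/s, final velocity v = 36 m/s, time t = 10 s
Using a = (v - v0) / t
a = (36 - 17) / 10
a = 19 / 10
a = 19/10 m/s^2

19/10 m/s^2


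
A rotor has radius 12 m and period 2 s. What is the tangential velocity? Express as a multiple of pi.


Given: radius r = 12 m, period T = 2 s
Using v = 2*pi*r / T
v = 2*pi*12 / 2
v = 24*pi / 2
v = 12*pi m/s

12*pi m/s


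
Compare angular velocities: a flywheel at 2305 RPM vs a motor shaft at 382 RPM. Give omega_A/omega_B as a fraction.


Given: RPM_A = 2305, RPM_B = 382
omega = 2*pi*RPM/60, so omega_A/omega_B = RPM_A / RPM_B
omega_A/omega_B = 2305 / 382
omega_A/omega_B = 2305/382

2305/382


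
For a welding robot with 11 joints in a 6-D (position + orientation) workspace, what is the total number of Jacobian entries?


Given: task space dimension = 6, joints = 11
Jacobian is a 6 x 11 matrix
Total entries = rows * columns
Total = 6 * 11
Total = 66

66


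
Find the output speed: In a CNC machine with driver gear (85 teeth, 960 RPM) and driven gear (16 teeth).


Given: N1 = 85 teeth, w1 = 960 RPM, N2 = 16 teeth
Using N1*w1 = N2*w2
w2 = N1*w1 / N2
w2 = 85*960 / 16
w2 = 81600 / 16
w2 = 5100 RPM

5100 RPM


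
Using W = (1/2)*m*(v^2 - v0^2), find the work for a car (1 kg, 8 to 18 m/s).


Given: m = 1 kg, v0 = 8 m/s, v = 18 m/s
Using W = (1/2)*m*(v^2 - v0^2)
v^2 = 18^2 = 324
v0^2 = 8^2 = 64
v^2 - v0^2 = 324 - 64 = 260
W = (1/2)*1*260 = 130 J

130 J


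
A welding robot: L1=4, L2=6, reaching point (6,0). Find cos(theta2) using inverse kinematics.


Given: L1 = 4, L2 = 6, target (x, y) = (6, 0)
Using cos(theta2) = (x^2 + y^2 - L1^2 - L2^2) / (2*L1*L2)
x^2 + y^2 = 6^2 + 0 = 36
L1^2 + L2^2 = 16 + 36 = 52
Numerator = 36 - 52 = -16
Denominator = 2*4*6 = 48
cos(theta2) = -16/48 = -1/3

-1/3


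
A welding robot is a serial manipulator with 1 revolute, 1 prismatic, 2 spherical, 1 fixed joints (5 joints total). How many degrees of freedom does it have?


Given: serial robot with 1 revolute, 1 prismatic, 2 spherical, 1 fixed joints
DOF contribution per joint type: revolute=1, prismatic=1, spherical=3, fixed=0
DOF = 1*1 + 1*1 + 2*3 + 1*0
DOF = 8

8


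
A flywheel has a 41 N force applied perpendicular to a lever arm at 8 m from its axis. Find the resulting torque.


Given: F = 41 N, r = 8 m, angle = 90 deg (perpendicular)
Using tau = F * r * sin(90)
sin(90) = 1
tau = 41 * 8 * 1
tau = 328 Nm

328 Nm


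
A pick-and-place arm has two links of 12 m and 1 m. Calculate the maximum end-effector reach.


Given: L1 = 12 m, L2 = 1 m
For a 2-link planar arm, max reach = L1 + L2 (fully extended)
Max reach = 12 + 1
Max reach = 13 m

13 m


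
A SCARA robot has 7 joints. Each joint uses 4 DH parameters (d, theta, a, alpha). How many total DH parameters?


Given: 7 joints, 4 DH parameters per joint (d, theta, a, alpha)
Total DH parameters = number_of_joints * 4
Total = 7 * 4
Total = 28

28


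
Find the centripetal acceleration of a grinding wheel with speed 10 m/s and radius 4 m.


Given: v = 10 m/s, r = 4 m
Using a_c = v^2 / r
a_c = 10^2 / 4
a_c = 100 / 4
a_c = 25 m/s^2

25 m/s^2


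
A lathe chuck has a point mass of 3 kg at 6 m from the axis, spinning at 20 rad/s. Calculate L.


Given: m = 3 kg, r = 6 m, omega = 20 rad/s
For a point mass: I = m*r^2
I = 3*6^2 = 3*36 = 108
L = I*omega = 108*20
L = 2160 kg*m^2/s

2160 kg*m^2/s


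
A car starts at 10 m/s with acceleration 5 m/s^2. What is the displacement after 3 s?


Given: v0 = 10 m/s, a = 5 m/s^2, t = 3 s
Using s = v0*t + (1/2)*a*t^2
s = 10*3 + (1/2)*5*3^2
s = 30 + (1/2)*45
s = 30 + 45/2
s = 105/2

105/2 m


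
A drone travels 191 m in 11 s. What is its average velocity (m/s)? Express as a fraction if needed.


Given: distance d = 191 m, time t = 11 s
Using v = d / t
v = 191 / 11
v = 191/11 m/s

191/11 m/s


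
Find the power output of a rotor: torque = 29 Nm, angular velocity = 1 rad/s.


Given: tau = 29 Nm, omega = 1 rad/s
Using P = tau * omega
P = 29 * 1
P = 29 W

29 W


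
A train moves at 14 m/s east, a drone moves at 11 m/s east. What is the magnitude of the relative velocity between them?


Given: v_A = 14 m/s east, v_B = 11 m/s east
Both move in the same direction; relative speed = |v_A - v_B|
|14 - 11| = |3|
= 3 m/s

3 m/s


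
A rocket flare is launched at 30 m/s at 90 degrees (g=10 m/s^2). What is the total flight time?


Given: v0 = 30 m/s, theta = 90 deg, g = 10 m/s^2
sin(90) = 1
Using T = 2*v0*sin(theta) / g
T = 2*30*1 / 10
T = 60 / 10
T = 6 s

6 s


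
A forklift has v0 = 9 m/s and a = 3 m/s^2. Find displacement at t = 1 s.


Given: v0 = 9 m/s, a = 3 m/s^2, t = 1 s
Using s = v0*t + (1/2)*a*t^2
s = 9*1 + (1/2)*3*1^2
s = 9 + (1/2)*3
s = 9 + 3/2
s = 21/2

21/2 m
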